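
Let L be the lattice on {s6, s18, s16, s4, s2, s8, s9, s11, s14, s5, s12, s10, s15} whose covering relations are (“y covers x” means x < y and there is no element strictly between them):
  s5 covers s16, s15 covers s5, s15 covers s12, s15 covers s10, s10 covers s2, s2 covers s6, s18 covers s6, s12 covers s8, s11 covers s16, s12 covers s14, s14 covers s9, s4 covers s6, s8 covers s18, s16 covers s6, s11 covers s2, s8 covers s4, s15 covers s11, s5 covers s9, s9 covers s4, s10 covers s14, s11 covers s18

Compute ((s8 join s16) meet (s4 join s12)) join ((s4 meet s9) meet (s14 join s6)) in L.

s12

s8 ∨ s16 = s15
s4 ∨ s12 = s12
s15 ∧ s12 = s12
s4 ∧ s9 = s4
s14 ∨ s6 = s14
s4 ∧ s14 = s4
s12 ∨ s4 = s12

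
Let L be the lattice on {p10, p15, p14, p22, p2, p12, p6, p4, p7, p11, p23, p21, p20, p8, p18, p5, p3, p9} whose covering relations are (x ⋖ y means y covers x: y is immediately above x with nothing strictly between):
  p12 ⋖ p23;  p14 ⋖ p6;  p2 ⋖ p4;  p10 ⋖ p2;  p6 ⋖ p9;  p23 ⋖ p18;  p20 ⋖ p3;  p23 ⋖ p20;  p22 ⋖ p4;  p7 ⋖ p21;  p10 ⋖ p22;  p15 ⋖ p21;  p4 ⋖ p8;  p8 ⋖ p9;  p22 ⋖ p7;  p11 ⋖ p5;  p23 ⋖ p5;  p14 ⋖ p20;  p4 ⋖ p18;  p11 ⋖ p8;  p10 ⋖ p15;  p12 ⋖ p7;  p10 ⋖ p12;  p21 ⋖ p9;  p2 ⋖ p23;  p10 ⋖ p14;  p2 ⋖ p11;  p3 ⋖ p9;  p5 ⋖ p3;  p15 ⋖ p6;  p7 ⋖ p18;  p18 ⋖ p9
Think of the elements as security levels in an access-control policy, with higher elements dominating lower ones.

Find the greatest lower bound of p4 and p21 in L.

Common lower bounds of {p4, p21}: p10, p22.
The greatest among these is p22.

p22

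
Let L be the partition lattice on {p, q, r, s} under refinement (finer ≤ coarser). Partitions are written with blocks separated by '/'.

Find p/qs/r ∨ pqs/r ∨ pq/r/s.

The join of p/qs/r, pqs/r, pq/r/s merges any blocks that overlap across the partitions, giving pqs/r.

pqs/r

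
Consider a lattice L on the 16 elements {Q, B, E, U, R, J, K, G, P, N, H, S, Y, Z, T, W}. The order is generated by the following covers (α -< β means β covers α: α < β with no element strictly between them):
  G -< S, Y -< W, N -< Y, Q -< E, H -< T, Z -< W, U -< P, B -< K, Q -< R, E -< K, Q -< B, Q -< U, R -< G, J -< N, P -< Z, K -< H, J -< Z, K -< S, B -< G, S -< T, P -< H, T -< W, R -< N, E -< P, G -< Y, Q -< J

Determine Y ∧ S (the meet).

Common lower bounds of {Y, S}: B, G, Q, R.
The greatest among these is G.

G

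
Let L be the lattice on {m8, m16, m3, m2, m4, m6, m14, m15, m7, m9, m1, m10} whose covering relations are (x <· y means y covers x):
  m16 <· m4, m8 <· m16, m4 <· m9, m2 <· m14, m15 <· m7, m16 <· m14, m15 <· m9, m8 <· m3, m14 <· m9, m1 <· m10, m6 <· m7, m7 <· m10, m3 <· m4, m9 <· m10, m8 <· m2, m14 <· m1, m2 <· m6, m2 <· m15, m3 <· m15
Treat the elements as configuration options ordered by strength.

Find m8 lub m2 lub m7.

m7

Common upper bounds of {m8, m2, m7}: m10, m7.
The least among these is m7.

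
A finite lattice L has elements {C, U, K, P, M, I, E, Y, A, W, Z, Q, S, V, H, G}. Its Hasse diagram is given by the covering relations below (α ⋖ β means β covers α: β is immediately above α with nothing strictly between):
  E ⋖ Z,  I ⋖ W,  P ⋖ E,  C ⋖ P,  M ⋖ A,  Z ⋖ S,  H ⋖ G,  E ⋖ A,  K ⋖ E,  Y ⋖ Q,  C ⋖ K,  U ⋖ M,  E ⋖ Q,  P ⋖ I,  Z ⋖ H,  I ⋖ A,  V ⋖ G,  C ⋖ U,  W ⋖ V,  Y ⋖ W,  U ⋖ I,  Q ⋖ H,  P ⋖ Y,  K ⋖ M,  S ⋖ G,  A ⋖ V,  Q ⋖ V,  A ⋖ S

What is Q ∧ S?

Common lower bounds of {Q, S}: C, E, K, P.
The greatest among these is E.

E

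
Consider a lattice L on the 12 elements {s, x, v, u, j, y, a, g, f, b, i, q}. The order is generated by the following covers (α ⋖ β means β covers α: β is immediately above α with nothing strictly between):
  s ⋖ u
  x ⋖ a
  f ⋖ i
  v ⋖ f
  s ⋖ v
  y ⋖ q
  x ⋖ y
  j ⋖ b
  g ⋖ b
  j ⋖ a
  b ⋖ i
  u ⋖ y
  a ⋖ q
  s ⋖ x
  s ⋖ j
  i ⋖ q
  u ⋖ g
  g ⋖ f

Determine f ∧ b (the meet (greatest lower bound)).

Common lower bounds of {f, b}: g, s, u.
The greatest among these is g.

g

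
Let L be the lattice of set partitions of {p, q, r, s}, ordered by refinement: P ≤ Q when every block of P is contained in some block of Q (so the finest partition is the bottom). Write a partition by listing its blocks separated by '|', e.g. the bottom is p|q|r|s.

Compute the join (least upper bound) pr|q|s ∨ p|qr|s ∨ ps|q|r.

The join of pr|q|s, p|qr|s, ps|q|r merges any blocks that overlap across the partitions, giving pqrs.

pqrs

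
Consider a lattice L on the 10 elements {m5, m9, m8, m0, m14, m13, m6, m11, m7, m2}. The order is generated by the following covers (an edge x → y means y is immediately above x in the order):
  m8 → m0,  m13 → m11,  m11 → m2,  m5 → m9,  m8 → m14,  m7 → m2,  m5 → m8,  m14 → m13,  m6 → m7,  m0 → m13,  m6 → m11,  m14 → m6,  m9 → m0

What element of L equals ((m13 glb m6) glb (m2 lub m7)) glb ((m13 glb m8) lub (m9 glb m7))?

m8

m13 ∧ m6 = m14
m2 ∨ m7 = m2
m14 ∧ m2 = m14
m13 ∧ m8 = m8
m9 ∧ m7 = m5
m8 ∨ m5 = m8
m14 ∧ m8 = m8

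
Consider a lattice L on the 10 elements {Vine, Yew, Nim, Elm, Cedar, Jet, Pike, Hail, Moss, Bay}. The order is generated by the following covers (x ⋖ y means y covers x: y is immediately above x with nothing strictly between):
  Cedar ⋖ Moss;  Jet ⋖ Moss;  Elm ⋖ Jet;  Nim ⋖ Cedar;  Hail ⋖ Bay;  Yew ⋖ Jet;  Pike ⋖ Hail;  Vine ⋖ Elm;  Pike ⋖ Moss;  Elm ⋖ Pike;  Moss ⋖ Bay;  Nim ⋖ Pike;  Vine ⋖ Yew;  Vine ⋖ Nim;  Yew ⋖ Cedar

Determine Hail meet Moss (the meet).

Common lower bounds of {Hail, Moss}: Elm, Nim, Pike, Vine.
The greatest among these is Pike.

Pike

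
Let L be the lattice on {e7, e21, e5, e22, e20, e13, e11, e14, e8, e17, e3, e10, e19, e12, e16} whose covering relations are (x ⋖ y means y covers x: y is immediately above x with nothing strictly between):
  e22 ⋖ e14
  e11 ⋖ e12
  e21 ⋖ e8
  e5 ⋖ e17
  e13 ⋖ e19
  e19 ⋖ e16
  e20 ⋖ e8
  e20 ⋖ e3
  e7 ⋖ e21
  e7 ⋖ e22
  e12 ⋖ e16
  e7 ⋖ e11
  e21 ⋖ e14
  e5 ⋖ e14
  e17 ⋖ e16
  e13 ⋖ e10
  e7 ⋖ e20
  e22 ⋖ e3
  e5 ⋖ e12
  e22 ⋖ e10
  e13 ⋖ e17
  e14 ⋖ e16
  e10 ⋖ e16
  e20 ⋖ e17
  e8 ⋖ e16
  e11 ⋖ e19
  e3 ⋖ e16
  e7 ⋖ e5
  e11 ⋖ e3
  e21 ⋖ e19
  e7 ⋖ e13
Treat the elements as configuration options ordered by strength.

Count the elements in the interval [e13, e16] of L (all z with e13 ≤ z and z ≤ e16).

The interval [e13, e16] = {e10, e13, e16, e17, e19}, which has 5 elements.

5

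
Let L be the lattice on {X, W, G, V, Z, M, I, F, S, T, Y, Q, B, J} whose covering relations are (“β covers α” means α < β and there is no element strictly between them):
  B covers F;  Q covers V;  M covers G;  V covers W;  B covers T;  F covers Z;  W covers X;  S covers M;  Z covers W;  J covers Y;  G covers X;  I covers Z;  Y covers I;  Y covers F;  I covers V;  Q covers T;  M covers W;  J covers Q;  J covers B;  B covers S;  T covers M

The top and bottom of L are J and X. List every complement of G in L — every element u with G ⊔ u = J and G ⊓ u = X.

I, Y

Need u with G ∨ u = J and G ∧ u = X.
Checking each element gives: I, Y.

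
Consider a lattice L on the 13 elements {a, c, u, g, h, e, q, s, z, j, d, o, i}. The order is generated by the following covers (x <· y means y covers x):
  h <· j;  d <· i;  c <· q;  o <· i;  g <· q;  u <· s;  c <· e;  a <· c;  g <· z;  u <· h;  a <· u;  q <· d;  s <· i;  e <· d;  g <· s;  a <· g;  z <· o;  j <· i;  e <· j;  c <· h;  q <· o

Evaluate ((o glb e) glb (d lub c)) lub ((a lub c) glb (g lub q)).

c

o ∧ e = c
d ∨ c = d
c ∧ d = c
a ∨ c = c
g ∨ q = q
c ∧ q = c
c ∨ c = c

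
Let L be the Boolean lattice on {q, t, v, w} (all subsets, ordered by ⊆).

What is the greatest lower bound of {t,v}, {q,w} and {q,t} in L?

Common lower bounds of {{t,v}, {q,w}, {q,t}}: ∅.
The greatest among these is ∅.

∅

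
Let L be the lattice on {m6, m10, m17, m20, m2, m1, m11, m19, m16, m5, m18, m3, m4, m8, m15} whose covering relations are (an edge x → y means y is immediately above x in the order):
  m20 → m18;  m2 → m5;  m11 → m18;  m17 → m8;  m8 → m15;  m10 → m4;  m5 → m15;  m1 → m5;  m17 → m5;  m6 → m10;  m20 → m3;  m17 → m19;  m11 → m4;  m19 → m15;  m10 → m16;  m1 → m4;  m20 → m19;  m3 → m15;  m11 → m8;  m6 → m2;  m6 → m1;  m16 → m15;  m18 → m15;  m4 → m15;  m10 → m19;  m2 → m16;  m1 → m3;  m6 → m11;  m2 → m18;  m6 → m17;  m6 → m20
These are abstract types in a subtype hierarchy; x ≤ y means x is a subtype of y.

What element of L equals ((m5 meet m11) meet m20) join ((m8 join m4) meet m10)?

m10

m5 ∧ m11 = m6
m6 ∧ m20 = m6
m8 ∨ m4 = m15
m15 ∧ m10 = m10
m6 ∨ m10 = m10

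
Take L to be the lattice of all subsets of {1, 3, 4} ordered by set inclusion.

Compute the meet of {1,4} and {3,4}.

Common lower bounds of {{1,4}, {3,4}}: {4}, ∅.
The greatest among these is {4}.

{4}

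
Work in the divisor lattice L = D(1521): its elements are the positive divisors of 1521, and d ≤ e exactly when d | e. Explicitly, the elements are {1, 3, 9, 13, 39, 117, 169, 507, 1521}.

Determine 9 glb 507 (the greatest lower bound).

3

In the divisibility order, the meet is the greatest common divisor: gcd(9, 507) = 3.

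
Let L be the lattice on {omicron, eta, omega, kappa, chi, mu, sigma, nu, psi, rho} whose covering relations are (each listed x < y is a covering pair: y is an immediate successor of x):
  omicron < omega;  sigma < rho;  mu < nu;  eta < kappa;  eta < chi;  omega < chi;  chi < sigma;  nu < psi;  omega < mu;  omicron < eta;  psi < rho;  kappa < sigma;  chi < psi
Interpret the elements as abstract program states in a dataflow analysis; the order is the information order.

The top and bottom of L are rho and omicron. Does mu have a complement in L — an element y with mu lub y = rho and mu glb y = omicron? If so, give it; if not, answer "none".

kappa

Need y with mu ∨ y = rho and mu ∧ y = omicron.
Checking each element gives: kappa.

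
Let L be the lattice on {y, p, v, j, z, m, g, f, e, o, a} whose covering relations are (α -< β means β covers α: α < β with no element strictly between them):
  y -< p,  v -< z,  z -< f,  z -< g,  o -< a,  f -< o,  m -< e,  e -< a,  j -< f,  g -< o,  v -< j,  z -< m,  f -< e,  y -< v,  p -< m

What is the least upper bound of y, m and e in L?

e

Common upper bounds of {y, m, e}: a, e.
The least among these is e.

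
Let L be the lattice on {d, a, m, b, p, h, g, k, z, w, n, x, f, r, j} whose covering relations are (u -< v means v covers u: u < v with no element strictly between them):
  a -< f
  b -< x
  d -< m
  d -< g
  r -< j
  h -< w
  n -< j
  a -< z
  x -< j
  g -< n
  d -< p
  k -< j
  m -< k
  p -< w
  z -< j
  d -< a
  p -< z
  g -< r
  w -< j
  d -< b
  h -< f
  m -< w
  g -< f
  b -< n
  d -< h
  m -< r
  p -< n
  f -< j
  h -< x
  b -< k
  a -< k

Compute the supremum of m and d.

Common upper bounds of {m, d}: j, k, m, r, w.
The least among these is m.

m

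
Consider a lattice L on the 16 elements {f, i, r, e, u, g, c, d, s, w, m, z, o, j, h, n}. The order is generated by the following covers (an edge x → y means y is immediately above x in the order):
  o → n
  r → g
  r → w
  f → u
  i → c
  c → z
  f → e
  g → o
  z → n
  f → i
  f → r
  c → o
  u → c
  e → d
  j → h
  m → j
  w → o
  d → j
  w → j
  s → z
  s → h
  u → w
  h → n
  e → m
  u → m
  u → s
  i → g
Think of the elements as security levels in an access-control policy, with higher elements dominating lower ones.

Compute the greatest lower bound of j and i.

Common lower bounds of {j, i}: f.
The greatest among these is f.

f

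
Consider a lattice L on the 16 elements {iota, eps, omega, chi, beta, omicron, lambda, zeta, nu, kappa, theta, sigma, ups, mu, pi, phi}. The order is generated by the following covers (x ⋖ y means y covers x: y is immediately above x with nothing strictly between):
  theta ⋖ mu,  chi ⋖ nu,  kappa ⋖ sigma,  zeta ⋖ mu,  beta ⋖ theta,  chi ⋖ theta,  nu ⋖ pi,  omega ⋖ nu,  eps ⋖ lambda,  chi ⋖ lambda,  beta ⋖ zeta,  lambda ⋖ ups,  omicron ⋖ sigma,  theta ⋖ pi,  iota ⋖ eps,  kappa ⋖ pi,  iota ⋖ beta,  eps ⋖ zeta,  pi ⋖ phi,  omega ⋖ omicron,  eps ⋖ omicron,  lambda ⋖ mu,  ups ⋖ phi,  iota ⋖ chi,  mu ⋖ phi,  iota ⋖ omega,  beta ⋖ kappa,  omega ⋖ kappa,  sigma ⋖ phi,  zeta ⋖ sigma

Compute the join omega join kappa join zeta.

sigma

Common upper bounds of {omega, kappa, zeta}: phi, sigma.
The least among these is sigma.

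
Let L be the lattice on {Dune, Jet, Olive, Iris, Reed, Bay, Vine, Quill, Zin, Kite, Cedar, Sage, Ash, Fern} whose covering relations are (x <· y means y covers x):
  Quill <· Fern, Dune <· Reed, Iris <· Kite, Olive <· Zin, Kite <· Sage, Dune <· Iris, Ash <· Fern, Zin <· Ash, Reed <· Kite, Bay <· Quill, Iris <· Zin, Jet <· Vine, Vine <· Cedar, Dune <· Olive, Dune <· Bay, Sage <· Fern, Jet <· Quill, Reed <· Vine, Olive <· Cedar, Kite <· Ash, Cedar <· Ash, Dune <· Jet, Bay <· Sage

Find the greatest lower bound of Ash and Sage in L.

Common lower bounds of {Ash, Sage}: Dune, Iris, Kite, Reed.
The greatest among these is Kite.

Kite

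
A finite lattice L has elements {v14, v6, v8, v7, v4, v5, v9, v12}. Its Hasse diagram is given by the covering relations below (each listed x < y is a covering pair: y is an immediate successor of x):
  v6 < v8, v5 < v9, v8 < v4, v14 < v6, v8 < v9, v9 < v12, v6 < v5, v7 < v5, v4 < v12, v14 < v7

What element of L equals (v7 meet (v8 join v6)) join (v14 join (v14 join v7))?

v7

v8 ∨ v6 = v8
v7 ∧ v8 = v14
v14 ∨ v7 = v7
v14 ∨ v7 = v7
v14 ∨ v7 = v7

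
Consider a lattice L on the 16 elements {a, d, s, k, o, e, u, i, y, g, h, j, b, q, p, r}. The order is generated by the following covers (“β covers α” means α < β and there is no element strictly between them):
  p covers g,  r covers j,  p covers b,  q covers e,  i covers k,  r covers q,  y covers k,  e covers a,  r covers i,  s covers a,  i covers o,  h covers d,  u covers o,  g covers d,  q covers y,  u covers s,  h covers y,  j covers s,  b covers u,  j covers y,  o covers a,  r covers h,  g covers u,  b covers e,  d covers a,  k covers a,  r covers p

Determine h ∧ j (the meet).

Common lower bounds of {h, j}: a, k, y.
The greatest among these is y.

y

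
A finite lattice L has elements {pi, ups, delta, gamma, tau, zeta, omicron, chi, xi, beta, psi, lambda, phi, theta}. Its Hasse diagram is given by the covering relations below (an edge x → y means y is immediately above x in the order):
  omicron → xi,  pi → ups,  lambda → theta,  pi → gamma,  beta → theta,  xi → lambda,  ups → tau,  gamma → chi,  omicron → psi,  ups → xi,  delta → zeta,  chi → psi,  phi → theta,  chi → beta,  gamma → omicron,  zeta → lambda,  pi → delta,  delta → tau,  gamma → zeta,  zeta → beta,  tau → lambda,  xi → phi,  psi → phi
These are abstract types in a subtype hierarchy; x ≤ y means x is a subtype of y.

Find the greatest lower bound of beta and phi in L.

Common lower bounds of {beta, phi}: chi, gamma, pi.
The greatest among these is chi.

chi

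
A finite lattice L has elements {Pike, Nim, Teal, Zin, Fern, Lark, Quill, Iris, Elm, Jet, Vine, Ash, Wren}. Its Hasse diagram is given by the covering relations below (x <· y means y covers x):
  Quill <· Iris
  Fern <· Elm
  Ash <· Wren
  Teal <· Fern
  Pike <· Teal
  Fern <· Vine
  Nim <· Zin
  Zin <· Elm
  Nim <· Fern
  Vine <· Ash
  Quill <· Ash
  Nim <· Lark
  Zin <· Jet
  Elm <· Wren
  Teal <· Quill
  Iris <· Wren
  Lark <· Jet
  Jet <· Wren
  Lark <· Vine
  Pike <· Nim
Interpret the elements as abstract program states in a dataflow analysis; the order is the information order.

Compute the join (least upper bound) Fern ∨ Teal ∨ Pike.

Common upper bounds of {Fern, Teal, Pike}: Ash, Elm, Fern, Vine, Wren.
The least among these is Fern.

Fern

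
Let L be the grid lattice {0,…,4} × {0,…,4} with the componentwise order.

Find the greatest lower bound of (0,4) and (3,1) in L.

Common lower bounds of {(0,4), (3,1)}: (0,0), (0,1).
The greatest among these is (0,1).

(0,1)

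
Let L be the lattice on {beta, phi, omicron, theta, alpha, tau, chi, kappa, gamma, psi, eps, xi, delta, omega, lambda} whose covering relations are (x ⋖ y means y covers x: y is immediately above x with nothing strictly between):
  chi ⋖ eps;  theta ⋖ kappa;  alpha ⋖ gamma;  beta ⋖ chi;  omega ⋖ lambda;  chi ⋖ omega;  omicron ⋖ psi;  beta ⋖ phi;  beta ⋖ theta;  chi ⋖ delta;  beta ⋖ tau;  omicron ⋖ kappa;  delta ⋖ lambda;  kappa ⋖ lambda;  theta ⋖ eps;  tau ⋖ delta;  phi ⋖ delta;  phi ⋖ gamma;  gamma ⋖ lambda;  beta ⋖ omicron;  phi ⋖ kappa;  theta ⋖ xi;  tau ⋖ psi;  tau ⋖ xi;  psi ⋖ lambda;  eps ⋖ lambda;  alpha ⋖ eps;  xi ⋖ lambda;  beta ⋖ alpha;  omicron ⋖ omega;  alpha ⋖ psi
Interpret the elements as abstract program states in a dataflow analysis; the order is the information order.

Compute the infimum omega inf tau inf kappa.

Common lower bounds of {omega, tau, kappa}: beta.
The greatest among these is beta.

beta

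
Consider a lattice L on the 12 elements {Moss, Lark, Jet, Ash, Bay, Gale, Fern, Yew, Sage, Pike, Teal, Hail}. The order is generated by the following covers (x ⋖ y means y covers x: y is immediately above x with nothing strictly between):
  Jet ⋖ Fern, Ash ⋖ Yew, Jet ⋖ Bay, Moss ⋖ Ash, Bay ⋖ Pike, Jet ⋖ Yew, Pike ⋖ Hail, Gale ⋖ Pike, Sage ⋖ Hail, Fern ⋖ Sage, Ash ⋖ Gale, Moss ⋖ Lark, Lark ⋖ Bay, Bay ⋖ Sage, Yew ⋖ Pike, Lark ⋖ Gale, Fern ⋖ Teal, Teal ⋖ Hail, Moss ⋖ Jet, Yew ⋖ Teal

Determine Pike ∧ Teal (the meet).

Common lower bounds of {Pike, Teal}: Ash, Jet, Moss, Yew.
The greatest among these is Yew.

Yew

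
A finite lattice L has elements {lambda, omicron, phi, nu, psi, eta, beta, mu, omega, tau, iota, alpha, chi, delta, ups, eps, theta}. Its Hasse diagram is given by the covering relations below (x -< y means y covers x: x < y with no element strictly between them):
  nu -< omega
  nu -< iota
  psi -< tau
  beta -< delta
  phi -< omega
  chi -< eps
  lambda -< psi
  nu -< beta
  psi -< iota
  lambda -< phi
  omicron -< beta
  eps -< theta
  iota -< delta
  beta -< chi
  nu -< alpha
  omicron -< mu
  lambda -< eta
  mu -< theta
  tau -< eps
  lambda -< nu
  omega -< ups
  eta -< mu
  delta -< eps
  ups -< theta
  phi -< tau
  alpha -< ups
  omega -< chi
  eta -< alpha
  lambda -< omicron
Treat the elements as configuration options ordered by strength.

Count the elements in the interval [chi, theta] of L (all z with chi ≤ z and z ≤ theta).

The interval [chi, theta] = {chi, eps, theta}, which has 3 elements.

3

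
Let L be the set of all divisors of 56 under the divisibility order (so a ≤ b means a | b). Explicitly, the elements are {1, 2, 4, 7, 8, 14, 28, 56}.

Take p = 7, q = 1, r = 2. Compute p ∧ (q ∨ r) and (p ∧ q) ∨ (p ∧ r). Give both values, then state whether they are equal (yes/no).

1; 1; yes

q ∨ r = 2, so p ∧ (q ∨ r) = 7 ∧ 2 = 1.
p ∧ q = 1 and p ∧ r = 1, so (p ∧ q) ∨ (p ∧ r) = 1 ∨ 1 = 1.
Equal: yes.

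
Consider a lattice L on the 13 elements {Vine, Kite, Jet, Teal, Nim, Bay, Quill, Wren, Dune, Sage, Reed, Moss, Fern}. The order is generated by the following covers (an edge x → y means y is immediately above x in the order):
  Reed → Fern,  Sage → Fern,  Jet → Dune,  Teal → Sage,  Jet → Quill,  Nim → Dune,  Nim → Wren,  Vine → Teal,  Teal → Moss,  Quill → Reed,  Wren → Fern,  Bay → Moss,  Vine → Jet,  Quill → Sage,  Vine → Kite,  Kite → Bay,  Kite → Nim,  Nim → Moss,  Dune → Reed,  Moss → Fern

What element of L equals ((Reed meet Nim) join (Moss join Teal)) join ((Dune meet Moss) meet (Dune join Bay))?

Moss

Reed ∧ Nim = Nim
Moss ∨ Teal = Moss
Nim ∨ Moss = Moss
Dune ∧ Moss = Nim
Dune ∨ Bay = Fern
Nim ∧ Fern = Nim
Moss ∨ Nim = Moss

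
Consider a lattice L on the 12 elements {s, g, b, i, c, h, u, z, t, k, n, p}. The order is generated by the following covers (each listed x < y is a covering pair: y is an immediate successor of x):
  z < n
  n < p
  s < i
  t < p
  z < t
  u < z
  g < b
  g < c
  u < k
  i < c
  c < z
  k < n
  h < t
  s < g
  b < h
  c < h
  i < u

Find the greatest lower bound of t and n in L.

Common lower bounds of {t, n}: c, g, i, s, u, z.
The greatest among these is z.

z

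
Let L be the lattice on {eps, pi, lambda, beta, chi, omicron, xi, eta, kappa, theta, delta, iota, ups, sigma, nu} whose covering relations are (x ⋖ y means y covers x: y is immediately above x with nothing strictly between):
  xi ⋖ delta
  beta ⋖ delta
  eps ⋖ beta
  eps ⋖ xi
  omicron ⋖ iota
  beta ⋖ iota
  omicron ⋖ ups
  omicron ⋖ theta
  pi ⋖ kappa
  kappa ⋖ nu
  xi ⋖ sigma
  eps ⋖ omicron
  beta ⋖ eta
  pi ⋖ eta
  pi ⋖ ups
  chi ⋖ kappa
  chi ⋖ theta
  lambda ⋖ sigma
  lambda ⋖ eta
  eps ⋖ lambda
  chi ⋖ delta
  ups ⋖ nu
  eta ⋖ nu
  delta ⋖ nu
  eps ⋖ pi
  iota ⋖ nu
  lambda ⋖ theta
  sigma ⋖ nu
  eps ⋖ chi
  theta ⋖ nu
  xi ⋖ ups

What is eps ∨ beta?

Common upper bounds of {eps, beta}: beta, delta, eta, iota, nu.
The least among these is beta.

beta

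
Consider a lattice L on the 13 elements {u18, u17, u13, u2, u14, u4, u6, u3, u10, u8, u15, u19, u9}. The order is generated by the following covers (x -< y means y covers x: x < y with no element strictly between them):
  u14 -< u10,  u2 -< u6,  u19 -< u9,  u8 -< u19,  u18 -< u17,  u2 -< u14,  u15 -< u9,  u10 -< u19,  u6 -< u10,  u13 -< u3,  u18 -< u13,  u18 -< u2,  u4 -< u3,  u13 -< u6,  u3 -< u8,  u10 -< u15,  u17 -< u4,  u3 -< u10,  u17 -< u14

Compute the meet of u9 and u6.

u6

Common lower bounds of {u9, u6}: u13, u18, u2, u6.
The greatest among these is u6.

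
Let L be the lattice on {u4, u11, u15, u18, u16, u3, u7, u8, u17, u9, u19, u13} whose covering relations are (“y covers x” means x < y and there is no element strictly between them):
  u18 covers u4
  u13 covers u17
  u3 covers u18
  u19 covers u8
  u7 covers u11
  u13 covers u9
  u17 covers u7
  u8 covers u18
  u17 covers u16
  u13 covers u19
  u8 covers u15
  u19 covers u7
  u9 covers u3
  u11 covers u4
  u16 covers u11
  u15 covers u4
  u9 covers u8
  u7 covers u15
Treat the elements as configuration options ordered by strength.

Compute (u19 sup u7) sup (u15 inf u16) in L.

u19

u19 ∨ u7 = u19
u15 ∧ u16 = u4
u19 ∨ u4 = u19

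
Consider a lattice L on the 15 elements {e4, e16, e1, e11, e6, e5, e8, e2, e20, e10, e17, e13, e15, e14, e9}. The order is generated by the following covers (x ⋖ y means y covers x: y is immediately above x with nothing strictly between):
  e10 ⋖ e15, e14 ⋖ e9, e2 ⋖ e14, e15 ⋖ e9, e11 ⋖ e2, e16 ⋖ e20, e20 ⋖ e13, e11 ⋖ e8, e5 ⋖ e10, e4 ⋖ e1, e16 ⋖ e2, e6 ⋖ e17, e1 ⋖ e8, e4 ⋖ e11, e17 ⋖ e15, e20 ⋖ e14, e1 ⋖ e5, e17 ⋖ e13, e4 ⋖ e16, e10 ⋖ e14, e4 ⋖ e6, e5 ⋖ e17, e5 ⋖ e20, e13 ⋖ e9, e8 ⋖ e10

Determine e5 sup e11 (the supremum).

Common upper bounds of {e5, e11}: e10, e14, e15, e9.
The least among these is e10.

e10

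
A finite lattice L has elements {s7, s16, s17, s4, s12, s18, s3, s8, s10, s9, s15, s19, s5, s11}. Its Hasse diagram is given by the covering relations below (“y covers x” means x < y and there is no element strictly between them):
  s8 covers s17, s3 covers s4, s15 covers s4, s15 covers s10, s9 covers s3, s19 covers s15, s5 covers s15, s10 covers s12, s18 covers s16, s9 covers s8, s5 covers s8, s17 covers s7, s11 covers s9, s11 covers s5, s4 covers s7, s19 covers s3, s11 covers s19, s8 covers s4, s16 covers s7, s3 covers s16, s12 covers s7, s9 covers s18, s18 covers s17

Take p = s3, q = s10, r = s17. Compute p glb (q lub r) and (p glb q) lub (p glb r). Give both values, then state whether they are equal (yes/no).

q lub r = s5, so p glb (q lub r) = s3 glb s5 = s4.
p glb q = s7 and p glb r = s7, so (p glb q) lub (p glb r) = s7 lub s7 = s7.
Equal: no.

s4; s7; no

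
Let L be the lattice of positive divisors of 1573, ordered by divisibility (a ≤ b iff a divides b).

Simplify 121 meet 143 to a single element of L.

121 ∧ 143 = 11

11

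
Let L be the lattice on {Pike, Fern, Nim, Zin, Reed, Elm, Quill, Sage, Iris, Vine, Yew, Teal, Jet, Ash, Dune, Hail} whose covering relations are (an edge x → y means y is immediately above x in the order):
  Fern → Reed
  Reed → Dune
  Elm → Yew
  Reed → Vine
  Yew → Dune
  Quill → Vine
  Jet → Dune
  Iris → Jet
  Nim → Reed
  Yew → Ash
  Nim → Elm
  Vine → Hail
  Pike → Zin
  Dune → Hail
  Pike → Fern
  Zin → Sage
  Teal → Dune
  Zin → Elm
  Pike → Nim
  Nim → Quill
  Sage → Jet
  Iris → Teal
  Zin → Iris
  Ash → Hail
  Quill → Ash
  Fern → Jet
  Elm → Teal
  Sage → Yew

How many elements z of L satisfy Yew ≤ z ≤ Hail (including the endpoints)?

4

The interval [Yew, Hail] = {Ash, Dune, Hail, Yew}, which has 4 elements.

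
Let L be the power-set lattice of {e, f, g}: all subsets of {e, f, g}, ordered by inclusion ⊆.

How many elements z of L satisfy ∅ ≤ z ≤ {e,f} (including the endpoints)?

The interval [∅, {e,f}] = {{e,f}, {e}, {f}, ∅}, which has 4 elements.

4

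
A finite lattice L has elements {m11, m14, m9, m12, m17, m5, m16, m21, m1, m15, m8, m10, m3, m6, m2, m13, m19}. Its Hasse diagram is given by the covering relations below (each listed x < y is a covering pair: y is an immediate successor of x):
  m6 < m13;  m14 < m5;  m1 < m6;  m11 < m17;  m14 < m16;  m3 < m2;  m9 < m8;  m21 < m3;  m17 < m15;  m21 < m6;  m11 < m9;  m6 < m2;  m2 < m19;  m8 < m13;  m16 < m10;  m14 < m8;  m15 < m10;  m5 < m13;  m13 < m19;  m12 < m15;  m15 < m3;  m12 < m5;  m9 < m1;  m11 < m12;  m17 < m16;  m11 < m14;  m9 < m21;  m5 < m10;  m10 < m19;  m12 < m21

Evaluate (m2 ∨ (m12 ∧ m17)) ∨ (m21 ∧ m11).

m2

m12 ∧ m17 = m11
m2 ∨ m11 = m2
m21 ∧ m11 = m11
m2 ∨ m11 = m2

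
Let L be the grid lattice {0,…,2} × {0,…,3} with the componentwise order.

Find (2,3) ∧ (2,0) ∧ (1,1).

(1,0)

In a product of chains, the meet is componentwise min, giving (1,0).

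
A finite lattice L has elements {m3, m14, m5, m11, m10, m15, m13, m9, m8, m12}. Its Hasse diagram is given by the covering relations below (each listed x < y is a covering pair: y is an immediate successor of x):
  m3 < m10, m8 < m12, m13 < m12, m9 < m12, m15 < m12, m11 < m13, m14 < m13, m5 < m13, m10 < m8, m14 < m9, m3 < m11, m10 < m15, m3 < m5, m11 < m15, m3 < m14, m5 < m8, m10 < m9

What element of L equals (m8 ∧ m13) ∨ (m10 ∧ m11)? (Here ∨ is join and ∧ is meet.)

m8 ∧ m13 = m5
m10 ∧ m11 = m3
m5 ∨ m3 = m5

m5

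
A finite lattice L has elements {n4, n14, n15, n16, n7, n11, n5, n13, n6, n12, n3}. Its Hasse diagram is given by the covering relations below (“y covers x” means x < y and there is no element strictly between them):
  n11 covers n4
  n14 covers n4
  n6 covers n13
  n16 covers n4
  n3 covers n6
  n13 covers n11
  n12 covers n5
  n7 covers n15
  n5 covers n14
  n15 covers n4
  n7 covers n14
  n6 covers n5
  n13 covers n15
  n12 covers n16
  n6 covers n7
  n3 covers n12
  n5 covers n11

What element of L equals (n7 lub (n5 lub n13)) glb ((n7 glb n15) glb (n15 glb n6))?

n5 ∨ n13 = n6
n7 ∨ n6 = n6
n7 ∧ n15 = n15
n15 ∧ n6 = n15
n15 ∧ n15 = n15
n6 ∧ n15 = n15

n15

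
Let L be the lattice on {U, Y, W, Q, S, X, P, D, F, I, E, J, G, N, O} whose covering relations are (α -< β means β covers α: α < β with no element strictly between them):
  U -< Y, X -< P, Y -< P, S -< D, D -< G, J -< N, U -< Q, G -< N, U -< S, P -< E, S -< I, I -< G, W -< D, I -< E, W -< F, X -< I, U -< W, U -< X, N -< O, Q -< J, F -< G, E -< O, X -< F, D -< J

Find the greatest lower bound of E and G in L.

Common lower bounds of {E, G}: I, S, U, X.
The greatest among these is I.

I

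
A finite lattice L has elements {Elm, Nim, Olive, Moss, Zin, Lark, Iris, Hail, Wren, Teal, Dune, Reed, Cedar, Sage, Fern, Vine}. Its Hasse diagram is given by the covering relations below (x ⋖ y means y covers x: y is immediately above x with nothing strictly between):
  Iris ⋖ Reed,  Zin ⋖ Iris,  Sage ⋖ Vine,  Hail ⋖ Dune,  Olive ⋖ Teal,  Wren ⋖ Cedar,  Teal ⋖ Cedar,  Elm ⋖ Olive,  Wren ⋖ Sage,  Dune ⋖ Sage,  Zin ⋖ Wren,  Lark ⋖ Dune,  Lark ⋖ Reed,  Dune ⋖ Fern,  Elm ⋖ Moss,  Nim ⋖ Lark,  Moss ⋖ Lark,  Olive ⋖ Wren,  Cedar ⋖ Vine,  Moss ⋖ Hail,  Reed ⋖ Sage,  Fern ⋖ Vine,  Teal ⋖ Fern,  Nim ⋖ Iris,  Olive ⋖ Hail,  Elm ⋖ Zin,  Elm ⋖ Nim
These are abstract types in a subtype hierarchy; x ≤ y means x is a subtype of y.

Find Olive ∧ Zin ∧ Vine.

Elm

Common lower bounds of {Olive, Zin, Vine}: Elm.
The greatest among these is Elm.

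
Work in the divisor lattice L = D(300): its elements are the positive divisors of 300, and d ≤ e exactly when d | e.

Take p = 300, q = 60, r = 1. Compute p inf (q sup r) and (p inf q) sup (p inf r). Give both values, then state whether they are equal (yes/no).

q sup r = 60, so p inf (q sup r) = 300 inf 60 = 60.
p inf q = 60 and p inf r = 1, so (p inf q) sup (p inf r) = 60 sup 1 = 60.
Equal: yes.

60; 60; yes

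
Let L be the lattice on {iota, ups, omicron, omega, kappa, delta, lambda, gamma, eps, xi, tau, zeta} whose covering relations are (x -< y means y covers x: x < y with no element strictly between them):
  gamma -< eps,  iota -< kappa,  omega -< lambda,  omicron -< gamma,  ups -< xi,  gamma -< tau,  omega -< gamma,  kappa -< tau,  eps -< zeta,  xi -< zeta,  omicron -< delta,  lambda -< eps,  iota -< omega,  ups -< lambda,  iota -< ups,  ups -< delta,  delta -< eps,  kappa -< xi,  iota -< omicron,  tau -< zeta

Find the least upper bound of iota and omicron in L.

omicron

Common upper bounds of {iota, omicron}: delta, eps, gamma, omicron, tau, zeta.
The least among these is omicron.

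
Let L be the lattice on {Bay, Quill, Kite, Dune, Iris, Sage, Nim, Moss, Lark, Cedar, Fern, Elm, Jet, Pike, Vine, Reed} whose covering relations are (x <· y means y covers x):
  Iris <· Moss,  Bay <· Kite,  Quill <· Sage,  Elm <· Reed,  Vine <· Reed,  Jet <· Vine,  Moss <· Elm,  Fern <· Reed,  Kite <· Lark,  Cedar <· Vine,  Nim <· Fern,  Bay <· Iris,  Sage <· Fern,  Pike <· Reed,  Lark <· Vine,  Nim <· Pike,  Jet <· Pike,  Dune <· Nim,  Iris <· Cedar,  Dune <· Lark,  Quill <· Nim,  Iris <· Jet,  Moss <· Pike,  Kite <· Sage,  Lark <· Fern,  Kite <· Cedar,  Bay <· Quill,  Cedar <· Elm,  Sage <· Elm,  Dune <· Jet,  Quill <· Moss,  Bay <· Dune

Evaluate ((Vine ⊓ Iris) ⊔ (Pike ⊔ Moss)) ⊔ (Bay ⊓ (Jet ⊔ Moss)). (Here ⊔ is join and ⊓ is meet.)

Vine ∧ Iris = Iris
Pike ∨ Moss = Pike
Iris ∨ Pike = Pike
Jet ∨ Moss = Pike
Bay ∧ Pike = Bay
Pike ∨ Bay = Pike

Pike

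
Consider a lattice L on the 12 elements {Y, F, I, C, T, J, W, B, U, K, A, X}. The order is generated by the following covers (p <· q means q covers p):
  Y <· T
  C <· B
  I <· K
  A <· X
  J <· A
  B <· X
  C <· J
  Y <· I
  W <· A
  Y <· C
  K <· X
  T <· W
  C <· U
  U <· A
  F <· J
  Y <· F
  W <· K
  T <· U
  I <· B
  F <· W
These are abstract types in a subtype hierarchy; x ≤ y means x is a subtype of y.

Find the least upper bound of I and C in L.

Common upper bounds of {I, C}: B, X.
The least among these is B.

B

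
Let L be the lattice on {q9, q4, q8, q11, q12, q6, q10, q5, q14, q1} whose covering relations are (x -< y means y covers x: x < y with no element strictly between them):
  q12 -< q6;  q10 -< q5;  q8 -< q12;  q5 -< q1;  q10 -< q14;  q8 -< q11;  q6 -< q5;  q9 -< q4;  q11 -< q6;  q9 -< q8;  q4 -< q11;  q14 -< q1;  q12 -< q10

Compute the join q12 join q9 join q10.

q10

Common upper bounds of {q12, q9, q10}: q1, q10, q14, q5.
The least among these is q10.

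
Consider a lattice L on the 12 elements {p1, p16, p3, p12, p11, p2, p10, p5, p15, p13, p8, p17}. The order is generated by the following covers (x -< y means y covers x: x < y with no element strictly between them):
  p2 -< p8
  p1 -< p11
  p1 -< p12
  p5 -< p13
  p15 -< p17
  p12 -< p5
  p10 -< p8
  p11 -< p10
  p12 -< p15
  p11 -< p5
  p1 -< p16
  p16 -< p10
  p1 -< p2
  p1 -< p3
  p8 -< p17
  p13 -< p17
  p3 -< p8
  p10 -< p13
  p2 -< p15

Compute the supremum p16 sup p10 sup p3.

Common upper bounds of {p16, p10, p3}: p17, p8.
The least among these is p8.

p8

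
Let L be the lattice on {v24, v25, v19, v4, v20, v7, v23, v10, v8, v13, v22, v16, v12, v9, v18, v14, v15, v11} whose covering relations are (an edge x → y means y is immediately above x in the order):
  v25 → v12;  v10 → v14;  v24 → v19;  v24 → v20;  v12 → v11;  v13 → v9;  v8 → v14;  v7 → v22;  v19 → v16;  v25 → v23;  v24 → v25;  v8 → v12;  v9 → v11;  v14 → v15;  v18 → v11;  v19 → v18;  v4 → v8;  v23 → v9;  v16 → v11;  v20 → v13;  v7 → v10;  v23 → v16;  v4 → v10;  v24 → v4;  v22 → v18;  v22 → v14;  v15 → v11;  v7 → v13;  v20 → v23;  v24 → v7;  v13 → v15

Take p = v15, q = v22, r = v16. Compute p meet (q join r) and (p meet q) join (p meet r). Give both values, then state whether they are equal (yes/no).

q join r = v11, so p meet (q join r) = v15 meet v11 = v15.
p meet q = v22 and p meet r = v20, so (p meet q) join (p meet r) = v22 join v20 = v15.
Equal: yes.

v15; v15; yes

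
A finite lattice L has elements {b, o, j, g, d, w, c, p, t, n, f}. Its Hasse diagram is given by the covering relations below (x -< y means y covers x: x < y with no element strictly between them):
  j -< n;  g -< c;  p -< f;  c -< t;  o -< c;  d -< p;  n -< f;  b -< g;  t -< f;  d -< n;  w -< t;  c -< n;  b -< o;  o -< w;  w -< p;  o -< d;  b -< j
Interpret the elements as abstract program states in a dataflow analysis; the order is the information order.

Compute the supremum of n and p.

Common upper bounds of {n, p}: f.
The least among these is f.

f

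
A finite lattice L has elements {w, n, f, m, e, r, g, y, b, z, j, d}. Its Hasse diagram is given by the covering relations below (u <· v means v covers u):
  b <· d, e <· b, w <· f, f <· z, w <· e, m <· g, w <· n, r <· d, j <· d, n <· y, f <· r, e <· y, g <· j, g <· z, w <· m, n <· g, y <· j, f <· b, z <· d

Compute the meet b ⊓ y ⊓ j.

Common lower bounds of {b, y, j}: e, w.
The greatest among these is e.

e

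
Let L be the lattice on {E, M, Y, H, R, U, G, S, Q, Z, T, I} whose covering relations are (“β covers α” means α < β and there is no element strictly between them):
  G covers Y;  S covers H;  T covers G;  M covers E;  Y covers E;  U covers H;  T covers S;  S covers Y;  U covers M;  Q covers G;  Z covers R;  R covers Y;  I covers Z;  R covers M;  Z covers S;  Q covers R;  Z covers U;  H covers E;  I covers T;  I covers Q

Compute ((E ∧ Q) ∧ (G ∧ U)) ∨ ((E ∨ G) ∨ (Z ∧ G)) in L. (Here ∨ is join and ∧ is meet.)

G

E ∧ Q = E
G ∧ U = E
E ∧ E = E
E ∨ G = G
Z ∧ G = Y
G ∨ Y = G
E ∨ G = G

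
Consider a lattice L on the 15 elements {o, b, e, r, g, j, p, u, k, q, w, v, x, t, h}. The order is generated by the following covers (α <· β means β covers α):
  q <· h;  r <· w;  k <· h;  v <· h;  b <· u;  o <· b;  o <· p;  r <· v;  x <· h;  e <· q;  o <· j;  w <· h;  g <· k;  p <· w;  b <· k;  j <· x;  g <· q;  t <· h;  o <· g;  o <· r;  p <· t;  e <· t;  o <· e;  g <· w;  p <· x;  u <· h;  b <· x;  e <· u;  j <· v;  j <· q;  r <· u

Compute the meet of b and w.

o

Common lower bounds of {b, w}: o.
The greatest among these is o.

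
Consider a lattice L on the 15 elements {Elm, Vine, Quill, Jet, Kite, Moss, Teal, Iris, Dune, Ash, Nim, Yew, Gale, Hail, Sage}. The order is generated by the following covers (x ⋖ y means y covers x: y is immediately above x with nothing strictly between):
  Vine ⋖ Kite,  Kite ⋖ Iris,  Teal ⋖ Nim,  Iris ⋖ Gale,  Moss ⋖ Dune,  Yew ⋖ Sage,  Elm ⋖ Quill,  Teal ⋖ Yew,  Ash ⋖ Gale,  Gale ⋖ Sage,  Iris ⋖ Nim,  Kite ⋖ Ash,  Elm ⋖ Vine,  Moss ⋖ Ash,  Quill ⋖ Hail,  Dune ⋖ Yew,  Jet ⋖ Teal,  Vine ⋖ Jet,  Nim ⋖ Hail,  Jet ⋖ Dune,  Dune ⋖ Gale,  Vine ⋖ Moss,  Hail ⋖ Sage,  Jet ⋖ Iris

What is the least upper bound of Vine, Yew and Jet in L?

Common upper bounds of {Vine, Yew, Jet}: Sage, Yew.
The least among these is Yew.

Yew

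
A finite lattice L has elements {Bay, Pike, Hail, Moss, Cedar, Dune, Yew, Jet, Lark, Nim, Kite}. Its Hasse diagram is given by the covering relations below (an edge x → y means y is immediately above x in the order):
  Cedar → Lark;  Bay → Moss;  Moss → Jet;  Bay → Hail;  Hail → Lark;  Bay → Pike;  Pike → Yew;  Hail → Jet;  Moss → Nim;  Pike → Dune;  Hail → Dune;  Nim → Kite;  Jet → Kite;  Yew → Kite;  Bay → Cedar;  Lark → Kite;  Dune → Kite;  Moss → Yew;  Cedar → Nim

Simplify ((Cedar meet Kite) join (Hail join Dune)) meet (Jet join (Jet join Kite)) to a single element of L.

Cedar ∧ Kite = Cedar
Hail ∨ Dune = Dune
Cedar ∨ Dune = Kite
Jet ∨ Kite = Kite
Jet ∨ Kite = Kite
Kite ∧ Kite = Kite

Kite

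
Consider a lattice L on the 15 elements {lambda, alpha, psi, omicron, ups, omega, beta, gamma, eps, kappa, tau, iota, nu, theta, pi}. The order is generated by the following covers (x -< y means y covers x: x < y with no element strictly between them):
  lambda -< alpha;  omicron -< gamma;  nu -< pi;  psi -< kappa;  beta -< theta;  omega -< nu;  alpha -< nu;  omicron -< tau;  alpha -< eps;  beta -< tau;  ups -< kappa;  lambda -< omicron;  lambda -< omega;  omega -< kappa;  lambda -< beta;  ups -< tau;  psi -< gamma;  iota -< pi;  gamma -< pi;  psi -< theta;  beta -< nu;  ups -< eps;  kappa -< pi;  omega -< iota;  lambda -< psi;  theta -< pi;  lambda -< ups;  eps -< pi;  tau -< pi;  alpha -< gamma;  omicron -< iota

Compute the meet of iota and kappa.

Common lower bounds of {iota, kappa}: lambda, omega.
The greatest among these is omega.

omega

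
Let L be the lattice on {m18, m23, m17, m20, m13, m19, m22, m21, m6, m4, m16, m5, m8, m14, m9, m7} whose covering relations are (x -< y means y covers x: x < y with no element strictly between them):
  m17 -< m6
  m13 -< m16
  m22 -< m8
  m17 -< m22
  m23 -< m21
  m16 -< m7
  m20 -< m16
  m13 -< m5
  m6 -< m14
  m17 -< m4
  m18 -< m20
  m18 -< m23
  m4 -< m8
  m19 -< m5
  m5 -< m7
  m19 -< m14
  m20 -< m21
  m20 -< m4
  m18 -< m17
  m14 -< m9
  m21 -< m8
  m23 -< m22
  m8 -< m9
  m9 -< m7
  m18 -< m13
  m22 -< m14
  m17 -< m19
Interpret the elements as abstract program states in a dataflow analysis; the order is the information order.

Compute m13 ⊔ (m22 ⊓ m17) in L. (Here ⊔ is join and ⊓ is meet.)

m5

m22 ∧ m17 = m17
m13 ∨ m17 = m5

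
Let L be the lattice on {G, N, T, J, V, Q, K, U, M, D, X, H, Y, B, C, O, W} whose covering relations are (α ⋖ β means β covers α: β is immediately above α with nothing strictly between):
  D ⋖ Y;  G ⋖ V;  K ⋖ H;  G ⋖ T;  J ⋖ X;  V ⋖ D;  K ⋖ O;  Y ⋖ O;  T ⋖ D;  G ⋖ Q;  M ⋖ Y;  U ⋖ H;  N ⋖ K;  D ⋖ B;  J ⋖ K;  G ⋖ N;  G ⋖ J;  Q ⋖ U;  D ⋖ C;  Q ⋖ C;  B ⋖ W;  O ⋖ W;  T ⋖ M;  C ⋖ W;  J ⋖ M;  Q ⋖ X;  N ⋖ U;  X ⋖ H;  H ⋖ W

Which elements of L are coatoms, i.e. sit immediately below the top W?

The coatoms are exactly the elements covered by W: B, C, H, O.

B, C, H, O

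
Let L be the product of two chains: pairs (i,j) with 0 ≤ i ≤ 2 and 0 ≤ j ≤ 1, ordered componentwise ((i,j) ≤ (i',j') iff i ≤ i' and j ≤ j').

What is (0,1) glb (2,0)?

(0,0)

In a product of chains, the meet is componentwise min, giving (0,0).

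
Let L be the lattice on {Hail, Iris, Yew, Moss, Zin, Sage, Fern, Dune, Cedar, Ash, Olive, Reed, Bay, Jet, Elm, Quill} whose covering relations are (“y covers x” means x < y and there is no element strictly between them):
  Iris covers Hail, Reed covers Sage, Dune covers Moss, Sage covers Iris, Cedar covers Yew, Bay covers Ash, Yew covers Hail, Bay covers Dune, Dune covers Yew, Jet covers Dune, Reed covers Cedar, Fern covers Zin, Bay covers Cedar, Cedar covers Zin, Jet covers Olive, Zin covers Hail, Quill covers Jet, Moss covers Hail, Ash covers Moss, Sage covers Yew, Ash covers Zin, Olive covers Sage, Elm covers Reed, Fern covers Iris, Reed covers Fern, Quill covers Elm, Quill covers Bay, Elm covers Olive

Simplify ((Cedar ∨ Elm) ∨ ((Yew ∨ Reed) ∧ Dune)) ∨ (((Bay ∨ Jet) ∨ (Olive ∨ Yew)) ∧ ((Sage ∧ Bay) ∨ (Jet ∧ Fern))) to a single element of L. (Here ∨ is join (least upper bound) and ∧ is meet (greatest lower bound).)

Elm

Cedar ∨ Elm = Elm
Yew ∨ Reed = Reed
Reed ∧ Dune = Yew
Elm ∨ Yew = Elm
Bay ∨ Jet = Quill
Olive ∨ Yew = Olive
Quill ∨ Olive = Quill
Sage ∧ Bay = Yew
Jet ∧ Fern = Iris
Yew ∨ Iris = Sage
Quill ∧ Sage = Sage
Elm ∨ Sage = Elm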